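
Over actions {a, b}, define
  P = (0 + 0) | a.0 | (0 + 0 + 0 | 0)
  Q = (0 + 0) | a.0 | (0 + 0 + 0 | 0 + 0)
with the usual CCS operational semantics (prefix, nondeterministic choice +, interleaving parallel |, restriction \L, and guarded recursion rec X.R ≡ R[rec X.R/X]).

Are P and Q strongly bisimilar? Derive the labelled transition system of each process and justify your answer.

Reachable graph of P (2 states):
  p0 = (0 + 0) | a.0 | (0 + 0 + 0 | 0) → --a--▸ p1
  p1 = (0 + 0) | 0 | (0 + 0 + 0 | 0) → ·
Reachable graph of Q (2 states):
  q0 = (0 + 0) | a.0 | (0 + 0 + 0 | 0 + 0) → --a--▸ q1
  q1 = (0 + 0) | 0 | (0 + 0 + 0 | 0 + 0) → ·
Partition-refinement fixed point:
  B0 = {p0, q0}
  B1 = {p1, q1}
p0 ∈ B0, q0 ∈ B0 → same block

YES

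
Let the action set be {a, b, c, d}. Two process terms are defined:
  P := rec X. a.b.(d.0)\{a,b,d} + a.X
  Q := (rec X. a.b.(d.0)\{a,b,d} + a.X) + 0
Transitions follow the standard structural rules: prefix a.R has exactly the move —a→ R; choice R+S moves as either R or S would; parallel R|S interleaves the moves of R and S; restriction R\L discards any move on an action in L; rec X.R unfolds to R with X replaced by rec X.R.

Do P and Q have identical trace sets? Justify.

trace-equivalent

LTS(P): 3 reachable states
  p0 = rec X. a.b.(d.0)\{a,b,d} + a.X ⊢ --a--▸ p0, --a--▸ p1
  p1 = b.(d.0)\{a,b,d} ⊢ --b--▸ p2
  p2 = (d.0)\{a,b,d} ⊢ ∅
LTS(Q): 4 reachable states
  q0 = (rec X. a.b.(d.0)\{a,b,d} + a.X) + 0 ⊢ --a--▸ q1, --a--▸ q2
  q1 = b.(d.0)\{a,b,d} ⊢ --b--▸ q3
  q2 = rec X. a.b.(d.0)\{a,b,d} + a.X ⊢ --a--▸ q1, --a--▸ q2
  q3 = (d.0)\{a,b,d} ⊢ ∅
Bisimilarity quotient blocks:
  B0 = {p0, q0, q2}
  B1 = {p1, q1}
  B2 = {p2, q3}
p0 ∈ B0, q0 ∈ B0 → same block
Bisimilar ⇒ trace-equivalent.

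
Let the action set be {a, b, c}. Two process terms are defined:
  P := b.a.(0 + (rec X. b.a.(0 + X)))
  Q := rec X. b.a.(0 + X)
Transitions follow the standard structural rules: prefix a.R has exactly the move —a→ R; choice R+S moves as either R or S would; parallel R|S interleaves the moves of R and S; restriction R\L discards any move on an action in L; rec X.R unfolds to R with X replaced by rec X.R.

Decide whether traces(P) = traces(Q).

traces(P) = traces(Q)

LTS(P): 3 reachable states
  s0 = b.a.(0 + (rec X. b.a.(0 + X))) → --b--▸ s1
  s1 = a.(0 + (rec X. b.a.(0 + X))) → --a--▸ s2
  s2 = 0 + (rec X. b.a.(0 + X)) → --b--▸ s1
LTS(Q): 3 reachable states
  t0 = rec X. b.a.(0 + X) → --b--▸ t1
  t1 = a.(0 + (rec X. b.a.(0 + X))) → --a--▸ t2
  t2 = 0 + (rec X. b.a.(0 + X)) → --b--▸ t1
Partition-refinement fixed point:
  B0 = {s0, s2, t0, t2}
  B1 = {s1, t1}
s0 ∈ B0, t0 ∈ B0 → same block
Bisimilar ⇒ trace-equivalent.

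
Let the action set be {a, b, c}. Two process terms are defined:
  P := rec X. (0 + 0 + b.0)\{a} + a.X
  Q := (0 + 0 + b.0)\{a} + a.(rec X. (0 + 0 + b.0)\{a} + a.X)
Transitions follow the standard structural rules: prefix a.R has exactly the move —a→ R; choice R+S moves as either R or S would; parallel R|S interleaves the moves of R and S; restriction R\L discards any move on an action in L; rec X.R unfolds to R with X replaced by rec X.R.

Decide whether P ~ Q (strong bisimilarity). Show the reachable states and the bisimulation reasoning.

P's transition system — 2 states:
  p0 = rec X. (0 + 0 + b.0)\{a} + a.X ⊢ -a-> p0, -b-> p1
  p1 = 0\{a} ⊢ ∅
Q's transition system — 3 states:
  q0 = (0 + 0 + b.0)\{a} + a.(rec X. (0 + 0 + b.0)\{a} + a.X) ⊢ -a-> q1, -b-> q2
  q1 = rec X. (0 + 0 + b.0)\{a} + a.X ⊢ -a-> q1, -b-> q2
  q2 = 0\{a} ⊢ ∅
Coarsest stable partition (strong bisimilarity classes):
  B0 = {p0, q0, q1}
  B1 = {p1, q2}
p0 ∈ B0, q0 ∈ B0 → same block

YES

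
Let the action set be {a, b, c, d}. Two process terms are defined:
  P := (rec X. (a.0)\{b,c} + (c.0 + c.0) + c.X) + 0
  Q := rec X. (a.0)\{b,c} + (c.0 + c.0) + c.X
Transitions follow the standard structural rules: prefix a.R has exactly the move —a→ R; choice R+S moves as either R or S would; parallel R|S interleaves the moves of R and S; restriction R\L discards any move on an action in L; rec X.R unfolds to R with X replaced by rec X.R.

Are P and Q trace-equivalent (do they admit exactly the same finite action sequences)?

traces(P) = traces(Q)

P's transition system — 4 states:
  s0 = (rec X. (a.0)\{b,c} + (c.0 + c.0) + c.X) + 0 → -a-> s1, -c-> s2, -c-> s3
  s1 = 0\{b,c} → stopped
  s2 = 0 → stopped
  s3 = rec X. (a.0)\{b,c} + (c.0 + c.0) + c.X → -a-> s1, -c-> s2, -c-> s3
Q's transition system — 3 states:
  t0 = rec X. (a.0)\{b,c} + (c.0 + c.0) + c.X → -a-> t1, -c-> t0, -c-> t2
  t1 = 0\{b,c} → stopped
  t2 = 0 → stopped
Partition-refinement fixed point:
  B0 = {s0, s3, t0}
  B1 = {s1, s2, t1, t2}
s0 ∈ B0, t0 ∈ B0 → same block
Bisimilar ⇒ trace-equivalent.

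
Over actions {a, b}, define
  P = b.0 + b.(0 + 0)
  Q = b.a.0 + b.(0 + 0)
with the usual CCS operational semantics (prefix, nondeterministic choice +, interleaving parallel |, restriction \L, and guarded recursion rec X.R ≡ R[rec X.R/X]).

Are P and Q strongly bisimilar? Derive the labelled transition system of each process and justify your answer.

P ≁ Q

P's transition system — 3 states:
  m0 = b.0 + b.(0 + 0) | ··b··> m1, ··b··> m2
  m1 = 0 | ·
  m2 = 0 + 0 | ·
Q's transition system — 4 states:
  n0 = b.a.0 + b.(0 + 0) | ··b··> n1, ··b··> n2
  n1 = 0 + 0 | ·
  n2 = a.0 | ··a··> n3
  n3 = 0 | ·
Partition-refinement fixed point:
  B0 = {m0}
  B1 = {m1, m2, n1, n3}
  B2 = {n0}
  B3 = {n2}
m0 ∈ B0, n0 ∈ B2 → different blocks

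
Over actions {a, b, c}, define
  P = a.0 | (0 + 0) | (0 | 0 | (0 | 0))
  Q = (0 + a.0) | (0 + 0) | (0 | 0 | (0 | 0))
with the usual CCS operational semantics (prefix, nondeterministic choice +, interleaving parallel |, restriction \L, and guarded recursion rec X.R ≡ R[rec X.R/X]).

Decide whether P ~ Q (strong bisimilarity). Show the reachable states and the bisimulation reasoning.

bisimilar

LTS(P): 2 reachable states
  s0 = a.0 | (0 + 0) | (0 | 0 | (0 | 0)) :: ··a··> s1
  s1 = 0 | (0 + 0) | (0 | 0 | (0 | 0)) :: (no moves)
LTS(Q): 2 reachable states
  t0 = (0 + a.0) | (0 + 0) | (0 | 0 | (0 | 0)) :: ··a··> t1
  t1 = 0 | (0 + 0) | (0 | 0 | (0 | 0)) :: (no moves)
Partition-refinement fixed point:
  B0 = {s0, t0}
  B1 = {s1, t1}
s0 ∈ B0, t0 ∈ B0 → same block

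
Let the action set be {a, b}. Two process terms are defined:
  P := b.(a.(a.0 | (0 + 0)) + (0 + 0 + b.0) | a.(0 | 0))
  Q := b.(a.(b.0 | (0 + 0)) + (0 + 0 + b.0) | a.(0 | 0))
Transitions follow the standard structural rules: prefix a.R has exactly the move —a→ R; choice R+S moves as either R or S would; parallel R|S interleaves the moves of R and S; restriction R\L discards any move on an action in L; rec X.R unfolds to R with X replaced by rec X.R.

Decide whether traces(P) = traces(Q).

NO — witness ⟨baa⟩

P's transition system — 7 states:
  m0 = b.(a.(a.0 | (0 + 0)) + (0 + 0 + b.0) | a.(0 | 0)) :: —b→ m1
  m1 = a.(a.0 | (0 + 0)) + (0 + 0 + b.0) | a.(0 | 0) :: —a→ m2, —a→ m3, —b→ m4
  m2 = (0 + 0 + b.0) | (0 | 0) :: —b→ m5
  m3 = a.0 | (0 + 0) :: —a→ m6
  m4 = 0 | a.(0 | 0) :: —a→ m5
  m5 = 0 | (0 | 0) :: ∅
  m6 = 0 | (0 + 0) :: ∅
Q's transition system — 7 states:
  n0 = b.(a.(b.0 | (0 + 0)) + (0 + 0 + b.0) | a.(0 | 0)) :: —b→ n1
  n1 = a.(b.0 | (0 + 0)) + (0 + 0 + b.0) | a.(0 | 0) :: —a→ n2, —a→ n3, —b→ n4
  n2 = (0 + 0 + b.0) | (0 | 0) :: —b→ n5
  n3 = b.0 | (0 + 0) :: —b→ n6
  n4 = 0 | a.(0 | 0) :: —a→ n5
  n5 = 0 | (0 | 0) :: ∅
  n6 = 0 | (0 + 0) :: ∅
Trace ⟨baa⟩ through P, begin at {m0}:
  step 1 (b): {m1}
  step 2 (a): {m2, m3}
  step 3 (a): {m6}
  P completes σ.
Trace ⟨baa⟩ through Q, begin at {n0}:
  step 1 (b): {n1}
  step 2 (a): {n2, n3}
  step 3 (a): ∅  — Q cannot continue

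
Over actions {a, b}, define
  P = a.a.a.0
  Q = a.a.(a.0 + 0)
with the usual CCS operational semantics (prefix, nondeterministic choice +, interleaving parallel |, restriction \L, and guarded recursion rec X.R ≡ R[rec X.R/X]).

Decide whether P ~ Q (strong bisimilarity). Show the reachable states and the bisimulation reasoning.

Reachable graph of P (4 states):
  p0 = a.a.a.0 ⊢ —a→ p1
  p1 = a.a.0 ⊢ —a→ p2
  p2 = a.0 ⊢ —a→ p3
  p3 = 0 ⊢ deadlocked
Reachable graph of Q (4 states):
  q0 = a.a.(a.0 + 0) ⊢ —a→ q1
  q1 = a.(a.0 + 0) ⊢ —a→ q2
  q2 = a.0 + 0 ⊢ —a→ q3
  q3 = 0 ⊢ deadlocked
Partition-refinement fixed point:
  B0 = {p0, q0}
  B1 = {p1, q1}
  B2 = {p2, q2}
  B3 = {p3, q3}
p0 ∈ B0, q0 ∈ B0 → same block

P ~ Q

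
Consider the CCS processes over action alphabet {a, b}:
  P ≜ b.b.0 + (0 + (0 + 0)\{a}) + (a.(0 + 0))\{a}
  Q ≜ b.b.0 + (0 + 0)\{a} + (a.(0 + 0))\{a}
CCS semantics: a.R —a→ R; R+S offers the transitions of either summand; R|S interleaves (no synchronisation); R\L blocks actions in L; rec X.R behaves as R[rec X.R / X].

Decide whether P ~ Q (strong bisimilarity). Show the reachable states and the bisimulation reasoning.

LTS(P): 3 reachable states
  m0 = b.b.0 + (0 + (0 + 0)\{a}) + (a.(0 + 0))\{a} :: —b→ m1
  m1 = b.0 :: —b→ m2
  m2 = 0 :: (no moves)
LTS(Q): 3 reachable states
  n0 = b.b.0 + (0 + 0)\{a} + (a.(0 + 0))\{a} :: —b→ n1
  n1 = b.0 :: —b→ n2
  n2 = 0 :: (no moves)
Partition-refinement fixed point:
  B0 = {m0, n0}
  B1 = {m1, n1}
  B2 = {m2, n2}
m0 ∈ B0, n0 ∈ B0 → same block

bisimilar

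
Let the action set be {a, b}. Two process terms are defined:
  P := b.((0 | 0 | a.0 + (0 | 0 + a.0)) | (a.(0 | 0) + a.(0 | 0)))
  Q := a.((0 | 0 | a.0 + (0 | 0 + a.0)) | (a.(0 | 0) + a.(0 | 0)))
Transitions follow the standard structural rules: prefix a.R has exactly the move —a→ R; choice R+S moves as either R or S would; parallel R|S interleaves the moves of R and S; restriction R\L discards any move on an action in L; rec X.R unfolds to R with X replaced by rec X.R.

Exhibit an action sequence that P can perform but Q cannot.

b

Reachable graph of P (7 states):
  m0 = b.((0 | 0 | a.0 + (0 | 0 + a.0)) | (a.(0 | 0) + a.(0 | 0))) ⊢ ··b··> m1
  m1 = (0 | 0 | a.0 + (0 | 0 + a.0)) | (a.(0 | 0) + a.(0 | 0)) ⊢ ··a··> m2, ··a··> m3, ··a··> m4
  m2 = (0 | 0 | a.0 + (0 | 0 + a.0)) | (0 | 0) ⊢ ··a··> m5, ··a··> m6
  m3 = 0 | (a.(0 | 0) + a.(0 | 0)) ⊢ ··a··> m5
  m4 = 0 | 0 | 0 | (a.(0 | 0) + a.(0 | 0)) ⊢ ··a··> m6
  m5 = 0 | (0 | 0) ⊢ ·
  m6 = 0 | 0 | 0 | (0 | 0) ⊢ ·
Reachable graph of Q (7 states):
  n0 = a.((0 | 0 | a.0 + (0 | 0 + a.0)) | (a.(0 | 0) + a.(0 | 0))) ⊢ ··a··> n1
  n1 = (0 | 0 | a.0 + (0 | 0 + a.0)) | (a.(0 | 0) + a.(0 | 0)) ⊢ ··a··> n2, ··a··> n3, ··a··> n4
  n2 = (0 | 0 | a.0 + (0 | 0 + a.0)) | (0 | 0) ⊢ ··a··> n5, ··a··> n6
  n3 = 0 | (a.(0 | 0) + a.(0 | 0)) ⊢ ··a··> n5
  n4 = 0 | 0 | 0 | (a.(0 | 0) + a.(0 | 0)) ⊢ ··a··> n6
  n5 = 0 | (0 | 0) ⊢ ·
  n6 = 0 | 0 | 0 | (0 | 0) ⊢ ·
Executing b from P (initial set {m0}):
  after b @ step 1: {m1}
  — P admits the full trace.
Executing b from Q (initial set {n0}):
  after b @ step 1: no successor for Q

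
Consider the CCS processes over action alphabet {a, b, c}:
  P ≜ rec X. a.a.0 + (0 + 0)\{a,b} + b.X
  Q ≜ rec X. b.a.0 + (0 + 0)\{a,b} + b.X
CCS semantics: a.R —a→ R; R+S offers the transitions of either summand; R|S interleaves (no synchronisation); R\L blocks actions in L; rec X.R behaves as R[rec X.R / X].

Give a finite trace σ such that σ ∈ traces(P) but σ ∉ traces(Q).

P's transition system — 3 states:
  u0 = rec X. a.a.0 + (0 + 0)\{a,b} + b.X :: --a--▸ u1, --b--▸ u0
  u1 = a.0 :: --a--▸ u2
  u2 = 0 :: stopped
Q's transition system — 3 states:
  v0 = rec X. b.a.0 + (0 + 0)\{a,b} + b.X :: --b--▸ v0, --b--▸ v1
  v1 = a.0 :: --a--▸ v2
  v2 = 0 :: stopped
Executing a from P (initial set {u0}):
  [1] a ⇒ {u1}
  — P admits the full trace.
Executing a from Q (initial set {v0}):
  [1] a ⇒ no successor for Q

a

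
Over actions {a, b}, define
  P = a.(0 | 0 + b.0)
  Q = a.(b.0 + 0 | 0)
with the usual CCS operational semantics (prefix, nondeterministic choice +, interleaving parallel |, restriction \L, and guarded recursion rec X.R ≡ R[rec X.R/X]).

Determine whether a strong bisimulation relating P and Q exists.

P ~ Q

LTS(P): 3 reachable states
  m0 = a.(0 | 0 + b.0) :: --a--▸ m1
  m1 = 0 | 0 + b.0 :: --b--▸ m2
  m2 = 0 :: ∅
LTS(Q): 3 reachable states
  n0 = a.(b.0 + 0 | 0) :: --a--▸ n1
  n1 = b.0 + 0 | 0 :: --b--▸ n2
  n2 = 0 :: ∅
Partition-refinement fixed point:
  B0 = {m0, n0}
  B1 = {m1, n1}
  B2 = {m2, n2}
m0 ∈ B0, n0 ∈ B0 → same block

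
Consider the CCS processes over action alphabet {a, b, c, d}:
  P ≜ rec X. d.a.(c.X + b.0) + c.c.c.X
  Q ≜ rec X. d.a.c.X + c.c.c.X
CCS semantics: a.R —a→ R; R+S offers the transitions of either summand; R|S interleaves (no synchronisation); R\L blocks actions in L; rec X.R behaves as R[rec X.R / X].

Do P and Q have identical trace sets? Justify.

traces(P) ≠ traces(Q) — witness ⟨dab⟩

LTS(P): 6 reachable states
  u0 = rec X. d.a.(c.X + b.0) + c.c.c.X has moves --c--▸ u1, --d--▸ u2
  u1 = c.c.(rec X. d.a.(c.X + b.0) + c.c.c.X) has moves --c--▸ u3
  u2 = a.(c.(rec X. d.a.(c.X + b.0) + c.c.c.X) + b.0) has moves --a--▸ u4
  u3 = c.(rec X. d.a.(c.X + b.0) + c.c.c.X) has moves --c--▸ u0
  u4 = c.(rec X. d.a.(c.X + b.0) + c.c.c.X) + b.0 has moves --b--▸ u5, --c--▸ u0
  u5 = 0 has moves ·
LTS(Q): 4 reachable states
  v0 = rec X. d.a.c.X + c.c.c.X has moves --c--▸ v1, --d--▸ v2
  v1 = c.c.(rec X. d.a.c.X + c.c.c.X) has moves --c--▸ v3
  v2 = a.c.(rec X. d.a.c.X + c.c.c.X) has moves --a--▸ v3
  v3 = c.(rec X. d.a.c.X + c.c.c.X) has moves --c--▸ v0
Trace ⟨dab⟩ through P, begin at {u0}:
  step 1 (d): {u2}
  step 2 (a): {u4}
  step 3 (b): {u5}
  — P admits the full trace.
Trace ⟨dab⟩ through Q, begin at {v0}:
  step 1 (d): {v2}
  step 2 (a): {v3}
  step 3 (b): no successor for Q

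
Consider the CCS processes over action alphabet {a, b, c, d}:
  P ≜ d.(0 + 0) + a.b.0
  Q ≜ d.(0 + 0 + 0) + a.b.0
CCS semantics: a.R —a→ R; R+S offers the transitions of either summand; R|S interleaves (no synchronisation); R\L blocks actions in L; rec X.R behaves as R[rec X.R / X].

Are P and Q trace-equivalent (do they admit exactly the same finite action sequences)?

traces(P) = traces(Q)

Reachable graph of P (4 states):
  s0 = d.(0 + 0) + a.b.0 ⊢ =a=> s1, =d=> s2
  s1 = b.0 ⊢ =b=> s3
  s2 = 0 + 0 ⊢ ∅
  s3 = 0 ⊢ ∅
Reachable graph of Q (4 states):
  t0 = d.(0 + 0 + 0) + a.b.0 ⊢ =a=> t1, =d=> t2
  t1 = b.0 ⊢ =b=> t3
  t2 = 0 + 0 + 0 ⊢ ∅
  t3 = 0 ⊢ ∅
Coarsest stable partition (strong bisimilarity classes):
  B0 = {s0, t0}
  B1 = {s1, t1}
  B2 = {s2, s3, t2, t3}
s0 ∈ B0, t0 ∈ B0 → same block
Bisimilar ⇒ trace-equivalent.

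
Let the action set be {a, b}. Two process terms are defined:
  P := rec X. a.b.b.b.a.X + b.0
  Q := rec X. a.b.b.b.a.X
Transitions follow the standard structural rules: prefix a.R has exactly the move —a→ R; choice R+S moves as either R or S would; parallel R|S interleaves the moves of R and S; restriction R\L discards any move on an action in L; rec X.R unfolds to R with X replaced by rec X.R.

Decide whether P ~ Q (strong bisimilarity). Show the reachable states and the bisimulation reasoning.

not bisimilar

P's transition system — 6 states:
  u0 = rec X. a.b.b.b.a.X + b.0 has moves ··a··> u1, ··b··> u2
  u1 = b.b.b.a.(rec X. a.b.b.b.a.X + b.0) has moves ··b··> u3
  u2 = 0 has moves ·
  u3 = b.b.a.(rec X. a.b.b.b.a.X + b.0) has moves ··b··> u4
  u4 = b.a.(rec X. a.b.b.b.a.X + b.0) has moves ··b··> u5
  u5 = a.(rec X. a.b.b.b.a.X + b.0) has moves ··a··> u0
Q's transition system — 5 states:
  v0 = rec X. a.b.b.b.a.X has moves ··a··> v1
  v1 = b.b.b.a.(rec X. a.b.b.b.a.X) has moves ··b··> v2
  v2 = b.b.a.(rec X. a.b.b.b.a.X) has moves ··b··> v3
  v3 = b.a.(rec X. a.b.b.b.a.X) has moves ··b··> v4
  v4 = a.(rec X. a.b.b.b.a.X) has moves ··a··> v0
Bisimilarity quotient blocks:
  B0 = {u0}
  B1 = {u1}
  B2 = {u3}
  B3 = {u4}
  B4 = {u5}
  B5 = {u2}
  B6 = {v0}
  B7 = {v1}
  B8 = {v2}
  B9 = {v3}
  B10 = {v4}
u0 ∈ B0, v0 ∈ B6 → different blocks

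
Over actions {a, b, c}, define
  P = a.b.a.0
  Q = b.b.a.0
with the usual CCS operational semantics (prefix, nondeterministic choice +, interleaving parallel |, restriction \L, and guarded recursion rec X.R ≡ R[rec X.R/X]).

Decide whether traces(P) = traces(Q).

NO — witness ⟨a⟩

P's transition system — 4 states:
  u0 = a.b.a.0 | --a--▸ u1
  u1 = b.a.0 | --b--▸ u2
  u2 = a.0 | --a--▸ u3
  u3 = 0 | deadlocked
Q's transition system — 4 states:
  v0 = b.b.a.0 | --b--▸ v1
  v1 = b.a.0 | --b--▸ v2
  v2 = a.0 | --a--▸ v3
  v3 = 0 | deadlocked
Executing a from P (initial set {u0}):
  [1] a ⇒ {u1}
  P completes σ.
Executing a from Q (initial set {v0}):
  [1] a ⇒ no successor for Q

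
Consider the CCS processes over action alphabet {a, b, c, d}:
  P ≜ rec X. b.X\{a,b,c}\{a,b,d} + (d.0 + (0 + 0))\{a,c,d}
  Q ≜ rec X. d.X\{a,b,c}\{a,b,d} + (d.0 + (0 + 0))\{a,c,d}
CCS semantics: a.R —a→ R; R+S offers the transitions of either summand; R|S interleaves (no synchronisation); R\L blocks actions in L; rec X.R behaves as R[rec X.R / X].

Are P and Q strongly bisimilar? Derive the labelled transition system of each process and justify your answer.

LTS(P): 2 reachable states
  m0 = rec X. b.X\{a,b,c}\{a,b,d} + (d.0 + (0 + 0))\{a,c,d} | =b=> m1
  m1 = (rec X. b.X\{a,b,c}\{a,b,d} + (d.0 + (0 + 0))\{a,c,d})\{a,b,c}\{a,b,d} | ·
LTS(Q): 2 reachable states
  n0 = rec X. d.X\{a,b,c}\{a,b,d} + (d.0 + (0 + 0))\{a,c,d} | =d=> n1
  n1 = (rec X. d.X\{a,b,c}\{a,b,d} + (d.0 + (0 + 0))\{a,c,d})\{a,b,c}\{a,b,d} | ·
Coarsest stable partition (strong bisimilarity classes):
  B0 = {m0}
  B1 = {m1, n1}
  B2 = {n0}
m0 ∈ B0, n0 ∈ B2 → different blocks

NO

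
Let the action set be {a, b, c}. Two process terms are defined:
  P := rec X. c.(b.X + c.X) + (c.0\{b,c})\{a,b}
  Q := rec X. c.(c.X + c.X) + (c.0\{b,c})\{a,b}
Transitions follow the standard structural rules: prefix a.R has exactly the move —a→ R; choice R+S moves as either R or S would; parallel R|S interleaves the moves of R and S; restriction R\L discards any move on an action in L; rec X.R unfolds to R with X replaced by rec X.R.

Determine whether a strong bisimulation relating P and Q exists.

P's transition system — 3 states:
  u0 = rec X. c.(b.X + c.X) + (c.0\{b,c})\{a,b} | =c=> u1, =c=> u2
  u1 = 0\{b,c}\{a,b} | (no moves)
  u2 = b.(rec X. c.(b.X + c.X) + (c.0\{b,c})\{a,b}) + c.(rec X. c.(b.X + c.X) + (c.0\{b,c})\{a,b}) | =b=> u0, =c=> u0
Q's transition system — 3 states:
  v0 = rec X. c.(c.X + c.X) + (c.0\{b,c})\{a,b} | =c=> v1, =c=> v2
  v1 = 0\{b,c}\{a,b} | (no moves)
  v2 = c.(rec X. c.(c.X + c.X) + (c.0\{b,c})\{a,b}) + c.(rec X. c.(c.X + c.X) + (c.0\{b,c})\{a,b}) | =c=> v0
Coarsest stable partition (strong bisimilarity classes):
  B0 = {u0}
  B1 = {u1, v1}
  B2 = {u2}
  B3 = {v0}
  B4 = {v2}
u0 ∈ B0, v0 ∈ B3 → different blocks

NO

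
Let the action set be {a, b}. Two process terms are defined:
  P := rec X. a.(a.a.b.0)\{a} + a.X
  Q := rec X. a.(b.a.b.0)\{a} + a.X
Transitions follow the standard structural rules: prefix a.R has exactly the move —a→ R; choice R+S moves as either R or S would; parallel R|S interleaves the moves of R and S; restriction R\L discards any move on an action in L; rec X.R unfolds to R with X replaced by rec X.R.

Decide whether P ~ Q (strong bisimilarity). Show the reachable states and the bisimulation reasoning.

NO

Reachable graph of P (2 states):
  m0 = rec X. a.(a.a.b.0)\{a} + a.X has moves ··a··> m0, ··a··> m1
  m1 = (a.a.b.0)\{a} has moves deadlocked
Reachable graph of Q (3 states):
  n0 = rec X. a.(b.a.b.0)\{a} + a.X has moves ··a··> n0, ··a··> n1
  n1 = (b.a.b.0)\{a} has moves ··b··> n2
  n2 = (a.b.0)\{a} has moves deadlocked
Coarsest stable partition (strong bisimilarity classes):
  B0 = {m0}
  B1 = {m1, n2}
  B2 = {n0}
  B3 = {n1}
m0 ∈ B0, n0 ∈ B2 → different blocks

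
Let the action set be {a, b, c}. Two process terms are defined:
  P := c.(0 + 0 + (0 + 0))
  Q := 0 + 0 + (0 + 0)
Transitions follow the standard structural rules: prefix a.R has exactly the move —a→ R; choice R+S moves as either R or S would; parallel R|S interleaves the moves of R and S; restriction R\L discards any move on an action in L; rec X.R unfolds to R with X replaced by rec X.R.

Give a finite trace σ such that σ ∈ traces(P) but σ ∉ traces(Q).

P's transition system — 2 states:
  u0 = c.(0 + 0 + (0 + 0)) → =c=> u1
  u1 = 0 + 0 + (0 + 0) → deadlocked
Q's transition system — 1 states:
  v0 = 0 + 0 + (0 + 0) → deadlocked
Executing c from P (initial set {u0}):
  after c @ step 1: {u1}
  ✓ P
Executing c from Q (initial set {v0}):
  after c @ step 1: ∅ (Q stuck)

c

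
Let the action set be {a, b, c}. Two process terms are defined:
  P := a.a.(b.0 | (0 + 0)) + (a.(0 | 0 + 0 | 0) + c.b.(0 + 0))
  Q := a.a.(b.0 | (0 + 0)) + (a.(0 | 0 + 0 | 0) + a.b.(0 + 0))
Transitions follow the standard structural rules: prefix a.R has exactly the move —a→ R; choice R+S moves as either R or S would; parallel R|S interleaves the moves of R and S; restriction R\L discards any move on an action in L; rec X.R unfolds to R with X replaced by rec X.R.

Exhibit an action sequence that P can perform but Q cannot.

c

Reachable graph of P (7 states):
  p0 = a.a.(b.0 | (0 + 0)) + (a.(0 | 0 + 0 | 0) + c.b.(0 + 0)) has moves ··a··> p1, ··a··> p2, ··c··> p3
  p1 = 0 | 0 + 0 | 0 has moves ·
  p2 = a.(b.0 | (0 + 0)) has moves ··a··> p4
  p3 = b.(0 + 0) has moves ··b··> p5
  p4 = b.0 | (0 + 0) has moves ··b··> p6
  p5 = 0 + 0 has moves ·
  p6 = 0 | (0 + 0) has moves ·
Reachable graph of Q (7 states):
  q0 = a.a.(b.0 | (0 + 0)) + (a.(0 | 0 + 0 | 0) + a.b.(0 + 0)) has moves ··a··> q1, ··a··> q2, ··a··> q3
  q1 = 0 | 0 + 0 | 0 has moves ·
  q2 = a.(b.0 | (0 + 0)) has moves ··a··> q4
  q3 = b.(0 + 0) has moves ··b··> q5
  q4 = b.0 | (0 + 0) has moves ··b··> q6
  q5 = 0 + 0 has moves ·
  q6 = 0 | (0 + 0) has moves ·
Run σ = ⟨c⟩ on P: start {p0}
  [1] c ⇒ {p3}
  — P admits the full trace.
Run σ = ⟨c⟩ on Q: start {q0}
  [1] c ⇒ ∅ (Q stuck)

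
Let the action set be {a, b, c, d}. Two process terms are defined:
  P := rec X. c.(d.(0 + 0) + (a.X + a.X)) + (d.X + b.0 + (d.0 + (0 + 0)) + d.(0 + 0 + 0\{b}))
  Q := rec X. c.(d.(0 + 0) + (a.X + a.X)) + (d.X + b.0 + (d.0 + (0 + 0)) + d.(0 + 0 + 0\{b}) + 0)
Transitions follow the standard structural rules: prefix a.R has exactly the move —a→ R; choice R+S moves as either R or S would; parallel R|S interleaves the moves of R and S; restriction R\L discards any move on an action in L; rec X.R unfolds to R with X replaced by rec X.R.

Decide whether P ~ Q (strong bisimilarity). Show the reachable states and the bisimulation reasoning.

P's transition system — 5 states:
  m0 = rec X. c.(d.(0 + 0) + (a.X + a.X)) + (d.X + b.0 + (d.0 + (0 + 0)) + d.(0 + 0 + 0\{b})) has moves --b--▸ m1, --c--▸ m2, --d--▸ m0, --d--▸ m1, --d--▸ m3
  m1 = 0 has moves deadlocked
  m2 = d.(0 + 0) + (a.(rec X. c.(d.(0 + 0) + (a.X + a.X)) + (d.X + b.0 + (d.0 + (0 + 0)) + d.(0 + 0 + 0\{b}))) + a.(rec X. c.(d.(0 + 0) + (a.X + a.X)) + (d.X + b.0 + (d.0 + (0 + 0)) + d.(0 + 0 + 0\{b})))) has moves --a--▸ m0, --d--▸ m4
  m3 = 0 + 0 + 0\{b} has moves deadlocked
  m4 = 0 + 0 has moves deadlocked
Q's transition system — 5 states:
  n0 = rec X. c.(d.(0 + 0) + (a.X + a.X)) + (d.X + b.0 + (d.0 + (0 + 0)) + d.(0 + 0 + 0\{b}) + 0) has moves --b--▸ n1, --c--▸ n2, --d--▸ n0, --d--▸ n1, --d--▸ n3
  n1 = 0 has moves deadlocked
  n2 = d.(0 + 0) + (a.(rec X. c.(d.(0 + 0) + (a.X + a.X)) + (d.X + b.0 + (d.0 + (0 + 0)) + d.(0 + 0 + 0\{b}) + 0)) + a.(rec X. c.(d.(0 + 0) + (a.X + a.X)) + (d.X + b.0 + (d.0 + (0 + 0)) + d.(0 + 0 + 0\{b}) + 0))) has moves --a--▸ n0, --d--▸ n4
  n3 = 0 + 0 + 0\{b} has moves deadlocked
  n4 = 0 + 0 has moves deadlocked
Partition-refinement fixed point:
  B0 = {m0, n0}
  B1 = {m1, m3, m4, n1, n3, n4}
  B2 = {m2, n2}
m0 ∈ B0, n0 ∈ B0 → same block

bisimilar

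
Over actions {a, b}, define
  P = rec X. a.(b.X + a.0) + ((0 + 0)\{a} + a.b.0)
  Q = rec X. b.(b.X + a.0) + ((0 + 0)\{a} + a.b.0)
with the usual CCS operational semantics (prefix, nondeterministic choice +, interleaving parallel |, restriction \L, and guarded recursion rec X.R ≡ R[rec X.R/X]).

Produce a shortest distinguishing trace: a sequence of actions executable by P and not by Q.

aa

Reachable graph of P (4 states):
  p0 = rec X. a.(b.X + a.0) + ((0 + 0)\{a} + a.b.0) | -a-> p1, -a-> p2
  p1 = b.(rec X. a.(b.X + a.0) + ((0 + 0)\{a} + a.b.0)) + a.0 | -a-> p3, -b-> p0
  p2 = b.0 | -b-> p3
  p3 = 0 | ·
Reachable graph of Q (4 states):
  q0 = rec X. b.(b.X + a.0) + ((0 + 0)\{a} + a.b.0) | -a-> q1, -b-> q2
  q1 = b.0 | -b-> q3
  q2 = b.(rec X. b.(b.X + a.0) + ((0 + 0)\{a} + a.b.0)) + a.0 | -a-> q3, -b-> q0
  q3 = 0 | ·
Trace ⟨aa⟩ through P, begin at {p0}:
  after a @ step 1: {p1, p2}
  after a @ step 2: {p3}
  ✓ P
Trace ⟨aa⟩ through Q, begin at {q0}:
  after a @ step 1: {q1}
  after a @ step 2: no successor for Q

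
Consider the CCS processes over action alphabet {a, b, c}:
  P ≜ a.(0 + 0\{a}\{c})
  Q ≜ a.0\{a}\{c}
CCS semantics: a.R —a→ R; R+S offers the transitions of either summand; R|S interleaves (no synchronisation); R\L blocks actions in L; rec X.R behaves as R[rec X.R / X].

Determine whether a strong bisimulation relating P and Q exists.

P ~ Q

LTS(P): 2 reachable states
  u0 = a.(0 + 0\{a}\{c}) has moves —a→ u1
  u1 = 0 + 0\{a}\{c} has moves (no moves)
LTS(Q): 2 reachable states
  v0 = a.0\{a}\{c} has moves —a→ v1
  v1 = 0\{a}\{c} has moves (no moves)
Coarsest stable partition (strong bisimilarity classes):
  B0 = {u0, v0}
  B1 = {u1, v1}
u0 ∈ B0, v0 ∈ B0 → same block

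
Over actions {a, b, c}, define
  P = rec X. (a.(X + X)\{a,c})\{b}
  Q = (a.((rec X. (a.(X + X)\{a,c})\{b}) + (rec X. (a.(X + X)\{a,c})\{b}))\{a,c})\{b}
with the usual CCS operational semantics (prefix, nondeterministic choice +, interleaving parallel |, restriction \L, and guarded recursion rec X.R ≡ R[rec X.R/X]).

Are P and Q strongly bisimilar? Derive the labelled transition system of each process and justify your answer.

P ~ Q

P's transition system — 2 states:
  s0 = rec X. (a.(X + X)\{a,c})\{b} → ··a··> s1
  s1 = ((rec X. (a.(X + X)\{a,c})\{b}) + (rec X. (a.(X + X)\{a,c})\{b}))\{a,c}\{b} → ∅
Q's transition system — 2 states:
  t0 = (a.((rec X. (a.(X + X)\{a,c})\{b}) + (rec X. (a.(X + X)\{a,c})\{b}))\{a,c})\{b} → ··a··> t1
  t1 = ((rec X. (a.(X + X)\{a,c})\{b}) + (rec X. (a.(X + X)\{a,c})\{b}))\{a,c}\{b} → ∅
Partition-refinement fixed point:
  B0 = {s0, t0}
  B1 = {s1, t1}
s0 ∈ B0, t0 ∈ B0 → same block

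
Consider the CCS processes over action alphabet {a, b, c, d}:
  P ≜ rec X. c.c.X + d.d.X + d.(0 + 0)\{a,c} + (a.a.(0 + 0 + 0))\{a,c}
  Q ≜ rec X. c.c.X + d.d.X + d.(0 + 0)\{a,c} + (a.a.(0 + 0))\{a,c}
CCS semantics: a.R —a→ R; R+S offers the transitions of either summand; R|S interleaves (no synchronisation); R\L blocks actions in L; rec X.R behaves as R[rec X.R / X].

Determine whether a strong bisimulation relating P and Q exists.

bisimilar

LTS(P): 4 reachable states
  u0 = rec X. c.c.X + d.d.X + d.(0 + 0)\{a,c} + (a.a.(0 + 0 + 0))\{a,c} → —c→ u1, —d→ u2, —d→ u3
  u1 = c.(rec X. c.c.X + d.d.X + d.(0 + 0)\{a,c} + (a.a.(0 + 0 + 0))\{a,c}) → —c→ u0
  u2 = (0 + 0)\{a,c} → (no moves)
  u3 = d.(rec X. c.c.X + d.d.X + d.(0 + 0)\{a,c} + (a.a.(0 + 0 + 0))\{a,c}) → —d→ u0
LTS(Q): 4 reachable states
  v0 = rec X. c.c.X + d.d.X + d.(0 + 0)\{a,c} + (a.a.(0 + 0))\{a,c} → —c→ v1, —d→ v2, —d→ v3
  v1 = c.(rec X. c.c.X + d.d.X + d.(0 + 0)\{a,c} + (a.a.(0 + 0))\{a,c}) → —c→ v0
  v2 = (0 + 0)\{a,c} → (no moves)
  v3 = d.(rec X. c.c.X + d.d.X + d.(0 + 0)\{a,c} + (a.a.(0 + 0))\{a,c}) → —d→ v0
Coarsest stable partition (strong bisimilarity classes):
  B0 = {u0, v0}
  B1 = {u3, v3}
  B2 = {u1, v1}
  B3 = {u2, v2}
u0 ∈ B0, v0 ∈ B0 → same block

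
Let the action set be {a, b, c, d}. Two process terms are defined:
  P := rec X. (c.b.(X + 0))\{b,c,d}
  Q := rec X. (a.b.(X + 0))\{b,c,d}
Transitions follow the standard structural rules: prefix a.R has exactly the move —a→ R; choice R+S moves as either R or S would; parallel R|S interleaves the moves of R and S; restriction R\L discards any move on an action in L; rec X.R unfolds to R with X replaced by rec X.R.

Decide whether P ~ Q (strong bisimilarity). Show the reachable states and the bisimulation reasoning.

LTS(P): 1 reachable states
  s0 = rec X. (c.b.(X + 0))\{b,c,d} has moves stopped
LTS(Q): 2 reachable states
  t0 = rec X. (a.b.(X + 0))\{b,c,d} has moves —a→ t1
  t1 = (b.((rec X. (a.b.(X + 0))\{b,c,d}) + 0))\{b,c,d} has moves stopped
Partition-refinement fixed point:
  B0 = {s0, t1}
  B1 = {t0}
s0 ∈ B0, t0 ∈ B1 → different blocks

P ≁ Q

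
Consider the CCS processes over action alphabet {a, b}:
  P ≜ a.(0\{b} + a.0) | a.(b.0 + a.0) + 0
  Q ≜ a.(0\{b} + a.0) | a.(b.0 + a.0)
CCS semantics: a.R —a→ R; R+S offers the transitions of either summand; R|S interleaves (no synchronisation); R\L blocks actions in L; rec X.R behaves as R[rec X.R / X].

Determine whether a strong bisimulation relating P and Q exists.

YES

P's transition system — 9 states:
  u0 = a.(0\{b} + a.0) | a.(b.0 + a.0) + 0 has moves —a→ u1, —a→ u2
  u1 = (0\{b} + a.0) | a.(b.0 + a.0) has moves —a→ u3, —a→ u4
  u2 = a.(0\{b} + a.0) | (b.0 + a.0) has moves —a→ u3, —a→ u5, —b→ u5
  u3 = (0\{b} + a.0) | (b.0 + a.0) has moves —a→ u6, —a→ u7, —b→ u6
  u4 = 0 | a.(b.0 + a.0) has moves —a→ u7
  u5 = a.(0\{b} + a.0) | 0 has moves —a→ u6
  u6 = (0\{b} + a.0) | 0 has moves —a→ u8
  u7 = 0 | (b.0 + a.0) has moves —a→ u8, —b→ u8
  u8 = 0 | 0 has moves deadlocked
Q's transition system — 9 states:
  v0 = a.(0\{b} + a.0) | a.(b.0 + a.0) has moves —a→ v1, —a→ v2
  v1 = (0\{b} + a.0) | a.(b.0 + a.0) has moves —a→ v3, —a→ v4
  v2 = a.(0\{b} + a.0) | (b.0 + a.0) has moves —a→ v3, —a→ v5, —b→ v5
  v3 = (0\{b} + a.0) | (b.0 + a.0) has moves —a→ v6, —a→ v7, —b→ v6
  v4 = 0 | a.(b.0 + a.0) has moves —a→ v7
  v5 = a.(0\{b} + a.0) | 0 has moves —a→ v6
  v6 = (0\{b} + a.0) | 0 has moves —a→ v8
  v7 = 0 | (b.0 + a.0) has moves —a→ v8, —b→ v8
  v8 = 0 | 0 has moves deadlocked
Coarsest stable partition (strong bisimilarity classes):
  B0 = {u0, v0}
  B1 = {u2, v2}
  B2 = {u5, v5}
  B3 = {u6, v6}
  B4 = {u8, v8}
  B5 = {u3, v3}
  B6 = {u7, v7}
  B7 = {u1, v1}
  B8 = {u4, v4}
u0 ∈ B0, v0 ∈ B0 → same block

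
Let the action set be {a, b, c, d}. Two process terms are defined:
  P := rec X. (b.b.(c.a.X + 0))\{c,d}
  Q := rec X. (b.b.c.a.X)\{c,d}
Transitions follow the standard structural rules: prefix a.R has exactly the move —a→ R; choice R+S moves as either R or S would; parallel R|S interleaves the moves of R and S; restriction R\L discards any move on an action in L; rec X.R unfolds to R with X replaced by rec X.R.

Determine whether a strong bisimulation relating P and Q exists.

Reachable graph of P (3 states):
  m0 = rec X. (b.b.(c.a.X + 0))\{c,d} | -b-> m1
  m1 = (b.(c.a.(rec X. (b.b.(c.a.X + 0))\{c,d}) + 0))\{c,d} | -b-> m2
  m2 = (c.a.(rec X. (b.b.(c.a.X + 0))\{c,d}) + 0)\{c,d} | ∅
Reachable graph of Q (3 states):
  n0 = rec X. (b.b.c.a.X)\{c,d} | -b-> n1
  n1 = (b.c.a.(rec X. (b.b.c.a.X)\{c,d}))\{c,d} | -b-> n2
  n2 = (c.a.(rec X. (b.b.c.a.X)\{c,d}))\{c,d} | ∅
Bisimilarity quotient blocks:
  B0 = {m0, n0}
  B1 = {m1, n1}
  B2 = {m2, n2}
m0 ∈ B0, n0 ∈ B0 → same block

bisimilar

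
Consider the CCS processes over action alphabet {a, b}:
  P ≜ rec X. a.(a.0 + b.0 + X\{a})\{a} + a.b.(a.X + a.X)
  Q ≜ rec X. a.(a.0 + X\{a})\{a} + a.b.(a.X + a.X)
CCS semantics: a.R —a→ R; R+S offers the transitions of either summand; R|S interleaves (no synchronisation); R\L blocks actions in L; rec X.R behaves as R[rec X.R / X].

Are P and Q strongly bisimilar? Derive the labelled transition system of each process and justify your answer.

P ≁ Q

Reachable graph of P (5 states):
  u0 = rec X. a.(a.0 + b.0 + X\{a})\{a} + a.b.(a.X + a.X) | =a=> u1, =a=> u2
  u1 = (a.0 + b.0 + (rec X. a.(a.0 + b.0 + X\{a})\{a} + a.b.(a.X + a.X))\{a})\{a} | =b=> u3
  u2 = b.(a.(rec X. a.(a.0 + b.0 + X\{a})\{a} + a.b.(a.X + a.X)) + a.(rec X. a.(a.0 + b.0 + X\{a})\{a} + a.b.(a.X + a.X))) | =b=> u4
  u3 = 0\{a} | ∅
  u4 = a.(rec X. a.(a.0 + b.0 + X\{a})\{a} + a.b.(a.X + a.X)) + a.(rec X. a.(a.0 + b.0 + X\{a})\{a} + a.b.(a.X + a.X)) | =a=> u0
Reachable graph of Q (4 states):
  v0 = rec X. a.(a.0 + X\{a})\{a} + a.b.(a.X + a.X) | =a=> v1, =a=> v2
  v1 = (a.0 + (rec X. a.(a.0 + X\{a})\{a} + a.b.(a.X + a.X))\{a})\{a} | ∅
  v2 = b.(a.(rec X. a.(a.0 + X\{a})\{a} + a.b.(a.X + a.X)) + a.(rec X. a.(a.0 + X\{a})\{a} + a.b.(a.X + a.X))) | =b=> v3
  v3 = a.(rec X. a.(a.0 + X\{a})\{a} + a.b.(a.X + a.X)) + a.(rec X. a.(a.0 + X\{a})\{a} + a.b.(a.X + a.X)) | =a=> v0
Bisimilarity quotient blocks:
  B0 = {u0}
  B1 = {u1}
  B2 = {u3, v1}
  B3 = {u2}
  B4 = {u4}
  B5 = {v0}
  B6 = {v2}
  B7 = {v3}
u0 ∈ B0, v0 ∈ B5 → different blocks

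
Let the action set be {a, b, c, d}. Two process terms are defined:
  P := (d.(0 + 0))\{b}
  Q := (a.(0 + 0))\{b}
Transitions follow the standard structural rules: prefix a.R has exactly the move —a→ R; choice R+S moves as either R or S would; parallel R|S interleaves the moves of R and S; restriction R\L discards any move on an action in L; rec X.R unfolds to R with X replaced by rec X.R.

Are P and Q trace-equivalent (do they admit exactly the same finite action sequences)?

NO — witness ⟨d⟩

LTS(P): 2 reachable states
  p0 = (d.(0 + 0))\{b} :: ··d··> p1
  p1 = (0 + 0)\{b} :: (no moves)
LTS(Q): 2 reachable states
  q0 = (a.(0 + 0))\{b} :: ··a··> q1
  q1 = (0 + 0)\{b} :: (no moves)
Run σ = ⟨d⟩ on P: start {p0}
  after d @ step 1: {p1}
  P completes σ.
Run σ = ⟨d⟩ on Q: start {q0}
  after d @ step 1: ∅  — Q cannot continue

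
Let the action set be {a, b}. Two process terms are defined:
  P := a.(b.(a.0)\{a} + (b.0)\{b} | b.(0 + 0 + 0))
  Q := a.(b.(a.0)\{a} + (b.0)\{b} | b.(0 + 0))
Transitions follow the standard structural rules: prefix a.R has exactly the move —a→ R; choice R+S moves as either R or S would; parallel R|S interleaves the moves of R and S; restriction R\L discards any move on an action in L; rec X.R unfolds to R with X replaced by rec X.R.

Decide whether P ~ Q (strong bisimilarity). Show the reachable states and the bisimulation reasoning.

YES

LTS(P): 4 reachable states
  u0 = a.(b.(a.0)\{a} + (b.0)\{b} | b.(0 + 0 + 0)) ⊢ ··a··> u1
  u1 = b.(a.0)\{a} + (b.0)\{b} | b.(0 + 0 + 0) ⊢ ··b··> u2, ··b··> u3
  u2 = (a.0)\{a} ⊢ ∅
  u3 = (b.0)\{b} | (0 + 0 + 0) ⊢ ∅
LTS(Q): 4 reachable states
  v0 = a.(b.(a.0)\{a} + (b.0)\{b} | b.(0 + 0)) ⊢ ··a··> v1
  v1 = b.(a.0)\{a} + (b.0)\{b} | b.(0 + 0) ⊢ ··b··> v2, ··b··> v3
  v2 = (a.0)\{a} ⊢ ∅
  v3 = (b.0)\{b} | (0 + 0) ⊢ ∅
Partition-refinement fixed point:
  B0 = {u0, v0}
  B1 = {u1, v1}
  B2 = {u2, u3, v2, v3}
u0 ∈ B0, v0 ∈ B0 → same block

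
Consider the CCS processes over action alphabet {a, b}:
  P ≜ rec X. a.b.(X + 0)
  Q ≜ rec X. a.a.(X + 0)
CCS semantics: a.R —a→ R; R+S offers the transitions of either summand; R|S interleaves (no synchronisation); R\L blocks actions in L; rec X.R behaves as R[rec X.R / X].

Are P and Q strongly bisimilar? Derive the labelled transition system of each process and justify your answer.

P's transition system — 3 states:
  p0 = rec X. a.b.(X + 0) | =a=> p1
  p1 = b.((rec X. a.b.(X + 0)) + 0) | =b=> p2
  p2 = (rec X. a.b.(X + 0)) + 0 | =a=> p1
Q's transition system — 3 states:
  q0 = rec X. a.a.(X + 0) | =a=> q1
  q1 = a.((rec X. a.a.(X + 0)) + 0) | =a=> q2
  q2 = (rec X. a.a.(X + 0)) + 0 | =a=> q1
Bisimilarity quotient blocks:
  B0 = {p0, p2}
  B1 = {p1}
  B2 = {q0, q1, q2}
p0 ∈ B0, q0 ∈ B2 → different blocks

P ≁ Q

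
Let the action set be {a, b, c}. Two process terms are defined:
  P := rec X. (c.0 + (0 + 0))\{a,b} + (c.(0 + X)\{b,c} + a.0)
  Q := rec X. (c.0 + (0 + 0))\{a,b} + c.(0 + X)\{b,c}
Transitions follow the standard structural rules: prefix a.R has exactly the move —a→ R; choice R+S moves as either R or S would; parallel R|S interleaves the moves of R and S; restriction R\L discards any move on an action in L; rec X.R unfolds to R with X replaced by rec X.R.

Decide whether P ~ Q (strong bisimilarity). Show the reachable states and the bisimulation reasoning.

P's transition system — 5 states:
  u0 = rec X. (c.0 + (0 + 0))\{a,b} + (c.(0 + X)\{b,c} + a.0) → =a=> u1, =c=> u2, =c=> u3
  u1 = 0 → ·
  u2 = (0 + (rec X. (c.0 + (0 + 0))\{a,b} + (c.(0 + X)\{b,c} + a.0)))\{b,c} → =a=> u4
  u3 = 0\{a,b} → ·
  u4 = 0\{b,c} → ·
Q's transition system — 3 states:
  v0 = rec X. (c.0 + (0 + 0))\{a,b} + c.(0 + X)\{b,c} → =c=> v1, =c=> v2
  v1 = (0 + (rec X. (c.0 + (0 + 0))\{a,b} + c.(0 + X)\{b,c}))\{b,c} → ·
  v2 = 0\{a,b} → ·
Bisimilarity quotient blocks:
  B0 = {u0}
  B1 = {u1, u3, u4, v1, v2}
  B2 = {u2}
  B3 = {v0}
u0 ∈ B0, v0 ∈ B3 → different blocks

not bisimilar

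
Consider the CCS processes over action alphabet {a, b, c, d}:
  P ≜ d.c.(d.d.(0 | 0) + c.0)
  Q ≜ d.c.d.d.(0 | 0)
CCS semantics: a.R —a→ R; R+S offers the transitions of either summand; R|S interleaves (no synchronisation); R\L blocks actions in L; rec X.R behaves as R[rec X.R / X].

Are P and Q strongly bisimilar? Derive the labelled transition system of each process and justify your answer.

not bisimilar

LTS(P): 6 reachable states
  s0 = d.c.(d.d.(0 | 0) + c.0) ⊢ =d=> s1
  s1 = c.(d.d.(0 | 0) + c.0) ⊢ =c=> s2
  s2 = d.d.(0 | 0) + c.0 ⊢ =c=> s3, =d=> s4
  s3 = 0 ⊢ (no moves)
  s4 = d.(0 | 0) ⊢ =d=> s5
  s5 = 0 | 0 ⊢ (no moves)
LTS(Q): 5 reachable states
  t0 = d.c.d.d.(0 | 0) ⊢ =d=> t1
  t1 = c.d.d.(0 | 0) ⊢ =c=> t2
  t2 = d.d.(0 | 0) ⊢ =d=> t3
  t3 = d.(0 | 0) ⊢ =d=> t4
  t4 = 0 | 0 ⊢ (no moves)
Coarsest stable partition (strong bisimilarity classes):
  B0 = {s0}
  B1 = {s1}
  B2 = {s2}
  B3 = {s4, t3}
  B4 = {s3, s5, t4}
  B5 = {t0}
  B6 = {t1}
  B7 = {t2}
s0 ∈ B0, t0 ∈ B5 → different blocks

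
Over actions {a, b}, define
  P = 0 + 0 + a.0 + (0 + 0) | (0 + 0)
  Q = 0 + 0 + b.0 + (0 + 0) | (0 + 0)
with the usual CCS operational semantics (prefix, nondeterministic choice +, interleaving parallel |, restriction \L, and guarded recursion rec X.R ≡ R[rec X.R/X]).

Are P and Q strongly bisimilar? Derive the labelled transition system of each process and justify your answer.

NO

LTS(P): 2 reachable states
  p0 = 0 + 0 + a.0 + (0 + 0) | (0 + 0) ⊢ -a-> p1
  p1 = 0 ⊢ deadlocked
LTS(Q): 2 reachable states
  q0 = 0 + 0 + b.0 + (0 + 0) | (0 + 0) ⊢ -b-> q1
  q1 = 0 ⊢ deadlocked
Bisimilarity quotient blocks:
  B0 = {p0}
  B1 = {p1, q1}
  B2 = {q0}
p0 ∈ B0, q0 ∈ B2 → different blocks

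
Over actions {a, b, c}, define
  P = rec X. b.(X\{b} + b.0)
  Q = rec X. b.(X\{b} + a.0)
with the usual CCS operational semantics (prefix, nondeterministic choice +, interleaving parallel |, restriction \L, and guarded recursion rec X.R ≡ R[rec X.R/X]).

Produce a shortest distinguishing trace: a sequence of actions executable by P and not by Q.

Reachable graph of P (3 states):
  p0 = rec X. b.(X\{b} + b.0) | --b--▸ p1
  p1 = (rec X. b.(X\{b} + b.0))\{b} + b.0 | --b--▸ p2
  p2 = 0 | (no moves)
Reachable graph of Q (3 states):
  q0 = rec X. b.(X\{b} + a.0) | --b--▸ q1
  q1 = (rec X. b.(X\{b} + a.0))\{b} + a.0 | --a--▸ q2
  q2 = 0 | (no moves)
Trace ⟨bb⟩ through P, begin at {p0}:
  after b @ step 1: {p1}
  after b @ step 2: {p2}
  — P admits the full trace.
Trace ⟨bb⟩ through Q, begin at {q0}:
  after b @ step 1: {q1}
  after b @ step 2: ∅  — Q cannot continue

bb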